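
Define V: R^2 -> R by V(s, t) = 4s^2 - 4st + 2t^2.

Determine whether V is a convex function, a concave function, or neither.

convex

V is quadratic, so its Hessian is the constant matrix H = [[8, -4], [-4, 4]].
det(H) = 16, tr(H) = 12.
det(H) > 0 and tr(H) > 0, so H is positive definite everywhere: convex.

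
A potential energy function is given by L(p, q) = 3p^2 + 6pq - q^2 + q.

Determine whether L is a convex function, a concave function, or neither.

neither

L is quadratic, so its Hessian is the constant matrix H = [[6, 6], [6, -2]].
det(H) = -48, tr(H) = 4.
det(H) < 0, so H is indefinite: neither convex nor concave.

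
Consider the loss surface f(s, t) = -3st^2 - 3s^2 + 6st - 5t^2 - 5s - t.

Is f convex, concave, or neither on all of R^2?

The term -3st^2 is cubic, so the Hessian is not constant.
∂²f/∂t² = -6s - 10, which takes both signs as s varies (negative for sufficiently large s). A diagonal entry of the Hessian changing sign means the Hessian is neither positive- nor negative-semidefinite on all of R^2.

neither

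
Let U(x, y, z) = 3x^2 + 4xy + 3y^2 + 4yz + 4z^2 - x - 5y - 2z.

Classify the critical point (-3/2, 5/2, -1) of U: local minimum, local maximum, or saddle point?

The Hessian is constant: H = [[6, 4, 0], [4, 6, 4], [0, 4, 8]].
Leading principal minors: Δ₁ = 6, Δ₂ = 20, Δ₃ = 64.
All leading minors are positive, so H is positive definite: a local minimum.

local minimum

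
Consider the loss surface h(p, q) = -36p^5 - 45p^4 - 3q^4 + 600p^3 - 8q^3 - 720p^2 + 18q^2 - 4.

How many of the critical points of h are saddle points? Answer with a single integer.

h separates as a function of p plus a function of q, so ∇h=0 decouples.
∂h/∂p = -180p(p - 2)(p - 1)(p + 4) = 0 at p ∈ {-4, 0, 1, 2}; ∂h/∂q = -12q(q - 1)(q + 3) = 0 at q ∈ {-3, 0, 1}.
The Hessian is diagonal: diag(h_pp, h_qq). Second derivatives: h_pp(-4)=21600, h_pp(0)=-1440, h_pp(1)=900, h_pp(2)=-2160; h_qq(-3)=-144, h_qq(0)=36, h_qq(1)=-48.
Saddle points occur where the two diagonal entries have opposite signs: (-4, -3), (-4, 1), (0, 0), (1, -3), (1, 1), (2, 0). Count: 6.

6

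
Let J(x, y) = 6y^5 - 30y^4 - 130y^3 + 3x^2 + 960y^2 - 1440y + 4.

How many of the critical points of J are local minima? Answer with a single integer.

2

J separates as a function of x plus a function of y, so ∇J=0 decouples.
∂J/∂x = 6x = 0 at x ∈ {0}; ∂J/∂y = 30(y - 4)(y - 3)(y - 1)(y + 4) = 0 at y ∈ {-4, 1, 3, 4}.
The Hessian is diagonal: diag(J_xx, J_yy). Second derivatives: J_xx(0)=6; J_yy(-4)=-8400, J_yy(1)=900, J_yy(3)=-420, J_yy(4)=720.
Local minima occur where both diagonal entries positive: (0, 1), (0, 4). Count: 2.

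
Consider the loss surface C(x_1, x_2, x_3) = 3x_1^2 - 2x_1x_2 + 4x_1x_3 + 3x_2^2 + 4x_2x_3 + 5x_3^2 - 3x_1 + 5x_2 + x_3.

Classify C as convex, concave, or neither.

convex

C is quadratic, so its Hessian is the constant matrix H = [[6, -2, 4], [-2, 6, 4], [4, 4, 10]].
Leading principal minors: 6, 32, 64.
All positive ⇒ H ≻ 0 ⇒ convex.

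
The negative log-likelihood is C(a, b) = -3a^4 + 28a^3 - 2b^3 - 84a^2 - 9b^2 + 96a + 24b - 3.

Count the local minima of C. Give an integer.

1

C separates as a function of a plus a function of b, so ∇C=0 decouples.
∂C/∂a = -12(a - 4)(a - 2)(a - 1) = 0 at a ∈ {1, 2, 4}; ∂C/∂b = -6(b - 1)(b + 4) = 0 at b ∈ {-4, 1}.
The Hessian is diagonal: diag(C_aa, C_bb). Second derivatives: C_aa(1)=-36, C_aa(2)=24, C_aa(4)=-72; C_bb(-4)=30, C_bb(1)=-30.
Local minima occur where both diagonal entries positive: (2, -4). Count: 1.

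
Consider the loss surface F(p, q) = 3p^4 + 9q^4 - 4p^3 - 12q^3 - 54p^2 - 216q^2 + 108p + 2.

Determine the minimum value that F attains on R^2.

F(p,q) separates as A(p) + B(q) + 2, so its minimum is min A + min B + 2.
A'(p) = 12(p - 3)(p - 1)(p + 3) vanishes at p ∈ {-3, 1, 3}; B'(q) = 36q(q - 4)(q + 3) vanishes at q ∈ {-3, 0, 4}.
Local minima of A (where A''>0): A(-3)=-459, A(3)=-27. Local minima of B: B(-3)=-891, B(4)=-1920.
So the global minimum of F is A(-3) + B(4) + 2 = -459 − 1920 + 2 = -2377, attained at (-3, 4).

-2377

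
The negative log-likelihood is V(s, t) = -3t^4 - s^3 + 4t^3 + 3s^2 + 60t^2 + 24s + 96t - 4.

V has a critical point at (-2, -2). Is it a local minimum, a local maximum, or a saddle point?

saddle point

The mixed partial ∂²V/∂s∂t is 0, so the Hessian at any point is diag(V_ss, V_tt) = diag(6(-s + 1), 12(-3t^2 + 2t + 10)).
At (-2, -2): H = diag(18, -72).
The eigenvalues have opposite signs, so H is indefinite: a saddle point.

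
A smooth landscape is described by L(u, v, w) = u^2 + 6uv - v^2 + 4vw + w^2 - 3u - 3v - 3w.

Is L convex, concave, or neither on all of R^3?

L is quadratic, so its Hessian is the constant matrix H = [[2, 6, 0], [6, -2, 4], [0, 4, 2]].
Leading principal minors: 2, -40, -112.
Neither pattern holds ⇒ H is indefinite ⇒ neither convex nor concave.

neither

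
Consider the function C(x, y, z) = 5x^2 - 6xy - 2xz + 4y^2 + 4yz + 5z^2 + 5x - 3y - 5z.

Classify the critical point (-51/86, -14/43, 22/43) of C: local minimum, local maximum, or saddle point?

local minimum

The Hessian is constant: H = [[10, -6, -2], [-6, 8, 4], [-2, 4, 10]].
Leading principal minors: Δ₁ = 10, Δ₂ = 44, Δ₃ = 344.
All leading minors are positive, so H is positive definite: a local minimum.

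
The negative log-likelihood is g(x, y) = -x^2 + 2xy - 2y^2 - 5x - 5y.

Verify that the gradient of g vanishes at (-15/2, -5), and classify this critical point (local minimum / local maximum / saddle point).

∇g = (-2x + 2y - 5, 2x - 4y - 5); substituting (-15/2, -5) gives ∇g = (0, 0), so (-15/2, -5) is indeed a critical point.
The Hessian of g is constant: H = [[-2, 2], [2, -4]].
det(H) = (-2)·(-4) − 2² = 4.
det(H) > 0 and tr(H) = -6 < 0, so H is negative definite and the point is a local maximum.

local maximum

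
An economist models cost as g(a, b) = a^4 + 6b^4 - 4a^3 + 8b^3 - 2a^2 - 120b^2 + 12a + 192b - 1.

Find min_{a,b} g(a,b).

-1674

g(a,b) separates as P(a) + Q(b) − 1, so its minimum is min P + min Q − 1.
P'(a) = 4(a - 3)(a - 1)(a + 1) vanishes at a ∈ {-1, 1, 3}; Q'(b) = 24(b - 2)(b - 1)(b + 4) vanishes at b ∈ {-4, 1, 2}.
Local minima of P (where P''>0): P(-1)=-9, P(3)=-9. Local minima of Q: Q(-4)=-1664, Q(2)=64.
So the global minimum of g is P(-1) + Q(-4) − 1 = -9 − 1664 − 1 = -1674, attained at (-1, -4).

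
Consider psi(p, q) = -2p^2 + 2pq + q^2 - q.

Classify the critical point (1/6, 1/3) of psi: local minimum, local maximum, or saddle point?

saddle point

The Hessian of psi is constant: H = [[-4, 2], [2, 2]].
det(H) = (-4)·2 − 2² = -12.
Since det(H) < 0, H is indefinite and the critical point is a saddle point.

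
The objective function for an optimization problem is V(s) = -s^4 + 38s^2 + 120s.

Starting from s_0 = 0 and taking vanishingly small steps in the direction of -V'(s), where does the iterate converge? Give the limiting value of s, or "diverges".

-2

V'(s) = -4(s - 5)(s + 2)(s + 3), so V'(0) = 120.
Gradient descent moves in the -V' direction, i.e. s is decreasing.
The nearest critical point in that direction is s = -2, where V'' = 28 > 0 (a local minimum). The iterate converges there.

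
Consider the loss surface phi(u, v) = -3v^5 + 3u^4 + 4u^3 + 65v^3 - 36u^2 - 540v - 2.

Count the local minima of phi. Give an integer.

phi separates as a function of u plus a function of v, so ∇phi=0 decouples.
∂phi/∂u = 12u(u - 2)(u + 3) = 0 at u ∈ {-3, 0, 2}; ∂phi/∂v = -15(v - 3)(v - 2)(v + 2)(v + 3) = 0 at v ∈ {-3, -2, 2, 3}.
The Hessian is diagonal: diag(phi_uu, phi_vv). Second derivatives: phi_uu(-3)=180, phi_uu(0)=-72, phi_uu(2)=120; phi_vv(-3)=450, phi_vv(-2)=-300, phi_vv(2)=300, phi_vv(3)=-450.
Local minima occur where both diagonal entries positive: (-3, -3), (-3, 2), (2, -3), (2, 2). Count: 4.

4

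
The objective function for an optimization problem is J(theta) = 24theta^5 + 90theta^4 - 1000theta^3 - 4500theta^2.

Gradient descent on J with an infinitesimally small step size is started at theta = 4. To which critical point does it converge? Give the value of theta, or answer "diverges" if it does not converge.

J'(theta) = 120theta(theta - 5)(theta + 3)(theta + 5), so J'(4) = -30240.
Gradient descent moves in the -J' direction, i.e. theta is increasing.
The nearest critical point in that direction is theta = 5, where J'' = 48000 > 0 (a local minimum). The iterate converges there.

5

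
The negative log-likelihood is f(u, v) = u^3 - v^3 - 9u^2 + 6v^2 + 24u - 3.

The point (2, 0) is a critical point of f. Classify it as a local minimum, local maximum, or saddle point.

saddle point

The mixed partial ∂²f/∂u∂v is 0, so the Hessian at any point is diag(f_uu, f_vv) = diag(6(u - 3), 6(-v + 2)).
At (2, 0): H = diag(-6, 12).
The eigenvalues have opposite signs, so H is indefinite: a saddle point.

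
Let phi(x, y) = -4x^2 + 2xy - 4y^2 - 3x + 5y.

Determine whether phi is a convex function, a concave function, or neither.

concave

phi is quadratic, so its Hessian is the constant matrix H = [[-8, 2], [2, -8]].
det(H) = 60, tr(H) = -16.
det(H) > 0 and tr(H) < 0, so H is negative definite everywhere: concave.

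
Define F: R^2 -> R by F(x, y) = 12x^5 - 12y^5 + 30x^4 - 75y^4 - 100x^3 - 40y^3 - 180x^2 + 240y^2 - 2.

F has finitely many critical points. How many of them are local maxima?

F separates as a function of x plus a function of y, so ∇F=0 decouples.
∂F/∂x = 60x(x - 2)(x + 1)(x + 3) = 0 at x ∈ {-3, -1, 0, 2}; ∂F/∂y = -60y(y - 1)(y + 2)(y + 4) = 0 at y ∈ {-4, -2, 0, 1}.
The Hessian is diagonal: diag(F_xx, F_yy). Second derivatives: F_xx(-3)=-1800, F_xx(-1)=360, F_xx(0)=-360, F_xx(2)=1800; F_yy(-4)=2400, F_yy(-2)=-720, F_yy(0)=480, F_yy(1)=-900.
Local maxima occur where both diagonal entries negative: (-3, -2), (-3, 1), (0, -2), (0, 1). Count: 4.

4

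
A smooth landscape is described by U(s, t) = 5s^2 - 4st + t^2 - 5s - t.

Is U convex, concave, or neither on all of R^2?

U is quadratic, so its Hessian is the constant matrix H = [[10, -4], [-4, 2]].
det(H) = 4, tr(H) = 12.
det(H) > 0 and tr(H) > 0, so H is positive definite everywhere: convex.

convex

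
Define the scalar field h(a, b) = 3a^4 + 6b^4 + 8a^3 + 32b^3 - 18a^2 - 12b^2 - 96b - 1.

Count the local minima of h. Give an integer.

4

h separates as a function of a plus a function of b, so ∇h=0 decouples.
∂h/∂a = 12a(a - 1)(a + 3) = 0 at a ∈ {-3, 0, 1}; ∂h/∂b = 24(b - 1)(b + 1)(b + 4) = 0 at b ∈ {-4, -1, 1}.
The Hessian is diagonal: diag(h_aa, h_bb). Second derivatives: h_aa(-3)=144, h_aa(0)=-36, h_aa(1)=48; h_bb(-4)=360, h_bb(-1)=-144, h_bb(1)=240.
Local minima occur where both diagonal entries positive: (-3, -4), (-3, 1), (1, -4), (1, 1). Count: 4.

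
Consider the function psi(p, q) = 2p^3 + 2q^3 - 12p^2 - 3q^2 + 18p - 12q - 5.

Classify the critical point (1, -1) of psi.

local maximum

The mixed partial ∂²psi/∂p∂q is 0, so the Hessian at any point is diag(psi_pp, psi_qq) = diag(12(p - 2), 6(2q - 1)).
At (1, -1): H = diag(-12, -18).
Both eigenvalues are negative, so H is negative definite: a local maximum.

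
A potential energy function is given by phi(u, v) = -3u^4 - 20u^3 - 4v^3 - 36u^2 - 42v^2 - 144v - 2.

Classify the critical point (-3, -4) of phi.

saddle point

The mixed partial ∂²phi/∂u∂v is 0, so the Hessian at any point is diag(phi_uu, phi_vv) = diag(-12(3u^2 + 10u + 6), -12(2v + 7)).
At (-3, -4): H = diag(-36, 12).
The eigenvalues have opposite signs, so H is indefinite: a saddle point.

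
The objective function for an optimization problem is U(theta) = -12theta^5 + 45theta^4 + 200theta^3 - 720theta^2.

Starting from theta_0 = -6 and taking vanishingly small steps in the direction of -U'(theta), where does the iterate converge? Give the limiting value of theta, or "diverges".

U'(theta) = -60theta(theta - 4)(theta - 2)(theta + 3), so U'(-6) = -86400.
Gradient descent moves in the -U' direction, i.e. theta is increasing.
The nearest critical point in that direction is theta = -3, where U'' = 6300 > 0 (a local minimum). The iterate converges there.

-3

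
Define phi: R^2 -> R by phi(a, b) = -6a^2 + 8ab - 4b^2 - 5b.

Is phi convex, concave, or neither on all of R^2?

concave

phi is quadratic, so its Hessian is the constant matrix H = [[-12, 8], [8, -8]].
det(H) = 32, tr(H) = -20.
det(H) > 0 and tr(H) < 0, so H is negative definite everywhere: concave.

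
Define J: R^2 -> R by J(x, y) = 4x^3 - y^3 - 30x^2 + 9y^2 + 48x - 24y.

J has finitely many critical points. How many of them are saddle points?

J separates as a function of x plus a function of y, so ∇J=0 decouples.
∂J/∂x = 12(x - 4)(x - 1) = 0 at x ∈ {1, 4}; ∂J/∂y = -3(y - 4)(y - 2) = 0 at y ∈ {2, 4}.
The Hessian is diagonal: diag(J_xx, J_yy). Second derivatives: J_xx(1)=-36, J_xx(4)=36; J_yy(2)=6, J_yy(4)=-6.
Saddle points occur where the two diagonal entries have opposite signs: (1, 2), (4, 4). Count: 2.

2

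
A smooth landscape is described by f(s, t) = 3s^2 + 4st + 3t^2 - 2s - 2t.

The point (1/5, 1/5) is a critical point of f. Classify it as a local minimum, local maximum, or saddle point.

The Hessian of f is constant: H = [[6, 4], [4, 6]].
det(H) = 6·6 − 4² = 20.
det(H) > 0 and tr(H) = 12 > 0, so H is positive definite and the point is a local minimum.

local minimum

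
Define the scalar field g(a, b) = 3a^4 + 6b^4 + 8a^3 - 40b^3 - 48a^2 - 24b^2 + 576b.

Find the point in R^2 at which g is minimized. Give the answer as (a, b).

(-4, -2)

g(a,b) separates as P(a) + Q(b), so its minimum is min P + min Q.
P'(a) = 12a(a - 2)(a + 4) vanishes at a ∈ {-4, 0, 2}; Q'(b) = 24(b - 4)(b - 3)(b + 2) vanishes at b ∈ {-2, 3, 4}.
Local minima of P (where P''>0): P(-4)=-512, P(2)=-80. Local minima of Q: Q(-2)=-832, Q(4)=896.
So the global minimum of g is P(-4) + Q(-2) = -512 − 832 = -1344, attained at (-4, -2).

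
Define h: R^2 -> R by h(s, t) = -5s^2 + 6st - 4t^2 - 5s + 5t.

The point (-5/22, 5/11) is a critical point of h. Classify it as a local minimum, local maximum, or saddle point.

The Hessian of h is constant: H = [[-10, 6], [6, -8]].
det(H) = (-10)·(-8) − 6² = 44.
det(H) > 0 and tr(H) = -18 < 0, so H is negative definite and the point is a local maximum.

local maximum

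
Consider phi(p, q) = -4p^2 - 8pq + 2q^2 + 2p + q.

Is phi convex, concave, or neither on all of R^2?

phi is quadratic, so its Hessian is the constant matrix H = [[-8, -8], [-8, 4]].
det(H) = -96, tr(H) = -4.
det(H) < 0, so H is indefinite: neither convex nor concave.

neither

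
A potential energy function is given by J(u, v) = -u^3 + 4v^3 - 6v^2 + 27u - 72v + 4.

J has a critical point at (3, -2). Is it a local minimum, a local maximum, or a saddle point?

The mixed partial ∂²J/∂u∂v is 0, so the Hessian at any point is diag(J_uu, J_vv) = diag(-6u, 12(2v - 1)).
At (3, -2): H = diag(-18, -60).
Both eigenvalues are negative, so H is negative definite: a local maximum.

local maximum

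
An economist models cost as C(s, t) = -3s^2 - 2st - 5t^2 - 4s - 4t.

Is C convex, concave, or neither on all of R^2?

C is quadratic, so its Hessian is the constant matrix H = [[-6, -2], [-2, -10]].
det(H) = 56, tr(H) = -16.
det(H) > 0 and tr(H) < 0, so H is negative definite everywhere: concave.

concave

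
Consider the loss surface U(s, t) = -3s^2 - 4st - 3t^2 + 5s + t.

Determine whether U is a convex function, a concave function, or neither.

U is quadratic, so its Hessian is the constant matrix H = [[-6, -4], [-4, -6]].
det(H) = 20, tr(H) = -12.
det(H) > 0 and tr(H) < 0, so H is negative definite everywhere: concave.

concave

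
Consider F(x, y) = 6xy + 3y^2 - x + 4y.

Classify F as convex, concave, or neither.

F is quadratic, so its Hessian is the constant matrix H = [[0, 6], [6, 6]].
det(H) = -36, tr(H) = 6.
det(H) < 0, so H is indefinite: neither convex nor concave.

neither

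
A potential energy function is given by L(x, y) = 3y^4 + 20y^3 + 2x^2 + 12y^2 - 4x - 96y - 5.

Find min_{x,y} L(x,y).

-68

L(x,y) separates as P(x) + Q(y) − 5, so its minimum is min P + min Q − 5.
P'(x) = 4x - 4 vanishes at x ∈ {1}; Q'(y) = 12(y - 1)(y + 2)(y + 4) vanishes at y ∈ {-4, -2, 1}.
Local minima of P (where P''>0): P(1)=-2. Local minima of Q: Q(-4)=64, Q(1)=-61.
So the global minimum of L is P(1) + Q(1) − 5 = -2 − 61 − 5 = -68, attained at (1, 1).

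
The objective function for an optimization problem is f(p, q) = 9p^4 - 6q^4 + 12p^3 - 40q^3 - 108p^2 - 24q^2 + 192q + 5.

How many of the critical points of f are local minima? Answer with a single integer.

f separates as a function of p plus a function of q, so ∇f=0 decouples.
∂f/∂p = 36p(p - 2)(p + 3) = 0 at p ∈ {-3, 0, 2}; ∂f/∂q = -24(q - 1)(q + 2)(q + 4) = 0 at q ∈ {-4, -2, 1}.
The Hessian is diagonal: diag(f_pp, f_qq). Second derivatives: f_pp(-3)=540, f_pp(0)=-216, f_pp(2)=360; f_qq(-4)=-240, f_qq(-2)=144, f_qq(1)=-360.
Local minima occur where both diagonal entries positive: (-3, -2), (2, -2). Count: 2.

2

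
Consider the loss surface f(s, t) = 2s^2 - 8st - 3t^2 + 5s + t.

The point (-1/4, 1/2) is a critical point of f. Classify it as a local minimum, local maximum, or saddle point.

The Hessian of f is constant: H = [[4, -8], [-8, -6]].
det(H) = 4·(-6) − (-8)² = -88.
Since det(H) < 0, H is indefinite and the critical point is a saddle point.

saddle point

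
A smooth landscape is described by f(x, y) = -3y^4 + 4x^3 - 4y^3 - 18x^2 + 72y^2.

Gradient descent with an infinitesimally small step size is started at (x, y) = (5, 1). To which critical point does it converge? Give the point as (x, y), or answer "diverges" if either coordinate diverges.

(3, 0)

f is separable, so gradient descent decouples: x follows -∂f/∂x, y follows -∂f/∂y.
∂f/∂x = 12x(x - 3); at x=5 this is 120, so x decreases.
∂f/∂y = -12y(y - 3)(y + 4); at y=1 this is 120, so y decreases.
x converges to its nearest critical value 3 (a local min of the x-part); y converges to 0. The iterate converges to (3, 0).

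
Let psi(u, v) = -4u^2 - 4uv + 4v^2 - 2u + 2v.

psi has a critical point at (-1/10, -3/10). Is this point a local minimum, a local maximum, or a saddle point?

saddle point

The Hessian of psi is constant: H = [[-8, -4], [-4, 8]].
det(H) = (-8)·8 − (-4)² = -80.
Since det(H) < 0, H is indefinite and the critical point is a saddle point.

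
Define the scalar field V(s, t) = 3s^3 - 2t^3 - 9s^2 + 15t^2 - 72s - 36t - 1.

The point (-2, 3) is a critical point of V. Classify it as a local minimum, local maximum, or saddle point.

local maximum

The mixed partial ∂²V/∂s∂t is 0, so the Hessian at any point is diag(V_ss, V_tt) = diag(18(s - 1), 6(-2t + 5)).
At (-2, 3): H = diag(-54, -6).
Both eigenvalues are negative, so H is negative definite: a local maximum.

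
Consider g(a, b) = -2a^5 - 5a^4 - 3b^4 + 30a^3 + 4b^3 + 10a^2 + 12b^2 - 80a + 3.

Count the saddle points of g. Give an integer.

6

g separates as a function of a plus a function of b, so ∇g=0 decouples.
∂g/∂a = -10(a - 2)(a - 1)(a + 1)(a + 4) = 0 at a ∈ {-4, -1, 1, 2}; ∂g/∂b = -12b(b - 2)(b + 1) = 0 at b ∈ {-1, 0, 2}.
The Hessian is diagonal: diag(g_aa, g_bb). Second derivatives: g_aa(-4)=900, g_aa(-1)=-180, g_aa(1)=100, g_aa(2)=-180; g_bb(-1)=-36, g_bb(0)=24, g_bb(2)=-72.
Saddle points occur where the two diagonal entries have opposite signs: (-4, -1), (-4, 2), (-1, 0), (1, -1), (1, 2), (2, 0). Count: 6.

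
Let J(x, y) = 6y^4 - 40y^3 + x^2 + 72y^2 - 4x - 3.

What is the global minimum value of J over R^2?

J(x,y) separates as P(x) + Q(y) − 3, so its minimum is min P + min Q − 3.
P'(x) = 2x - 4 vanishes at x ∈ {2}; Q'(y) = 24y(y - 3)(y - 2) vanishes at y ∈ {0, 2, 3}.
Local minima of P (where P''>0): P(2)=-4. Local minima of Q: Q(0)=0, Q(3)=54.
So the global minimum of J is P(2) + Q(0) − 3 = -4 + 0 − 3 = -7, attained at (2, 0).

-7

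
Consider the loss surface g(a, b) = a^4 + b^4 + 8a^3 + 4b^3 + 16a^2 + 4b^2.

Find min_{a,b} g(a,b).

0

g(a,b) separates as P(a) + Q(b), so its minimum is min P + min Q.
P'(a) = 4a(a + 2)(a + 4) vanishes at a ∈ {-4, -2, 0}; Q'(b) = 4b(b + 1)(b + 2) vanishes at b ∈ {-2, -1, 0}.
Local minima of P (where P''>0): P(-4)=0, P(0)=0. Local minima of Q: Q(-2)=0, Q(0)=0.
So the global minimum of g is P(-4) + Q(-2) = 0 + 0 = 0, attained at (-4, -2).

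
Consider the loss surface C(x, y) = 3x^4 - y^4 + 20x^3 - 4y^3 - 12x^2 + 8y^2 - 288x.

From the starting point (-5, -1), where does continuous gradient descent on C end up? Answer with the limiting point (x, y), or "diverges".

C is separable, so gradient descent decouples: x follows -∂C/∂x, y follows -∂C/∂y.
∂C/∂x = 12(x - 2)(x + 3)(x + 4); at x=-5 this is -168, so x increases.
∂C/∂y = -4y(y - 1)(y + 4); at y=-1 this is -24, so y increases.
x converges to its nearest critical value -4 (a local min of the x-part); y converges to 0. The iterate converges to (-4, 0).

(-4, 0)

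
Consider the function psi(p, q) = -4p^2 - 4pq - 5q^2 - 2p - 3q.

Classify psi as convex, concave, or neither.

psi is quadratic, so its Hessian is the constant matrix H = [[-8, -4], [-4, -10]].
det(H) = 64, tr(H) = -18.
det(H) > 0 and tr(H) < 0, so H is negative definite everywhere: concave.

concave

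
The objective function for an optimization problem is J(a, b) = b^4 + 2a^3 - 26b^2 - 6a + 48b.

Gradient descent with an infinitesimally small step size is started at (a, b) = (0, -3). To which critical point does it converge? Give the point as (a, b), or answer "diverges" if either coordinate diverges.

J is separable, so gradient descent decouples: a follows -∂J/∂a, b follows -∂J/∂b.
∂J/∂a = 6(a - 1)(a + 1); at a=0 this is -6, so a increases.
∂J/∂b = 4(b - 3)(b - 1)(b + 4); at b=-3 this is 96, so b decreases.
a converges to its nearest critical value 1 (a local min of the a-part); b converges to -4. The iterate converges to (1, -4).

(1, -4)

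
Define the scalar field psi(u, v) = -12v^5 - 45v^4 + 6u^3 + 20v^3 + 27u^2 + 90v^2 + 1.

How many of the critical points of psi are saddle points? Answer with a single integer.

psi separates as a function of u plus a function of v, so ∇psi=0 decouples.
∂psi/∂u = 18u(u + 3) = 0 at u ∈ {-3, 0}; ∂psi/∂v = -60v(v - 1)(v + 1)(v + 3) = 0 at v ∈ {-3, -1, 0, 1}.
The Hessian is diagonal: diag(psi_uu, psi_vv). Second derivatives: psi_uu(-3)=-54, psi_uu(0)=54; psi_vv(-3)=1440, psi_vv(-1)=-240, psi_vv(0)=180, psi_vv(1)=-480.
Saddle points occur where the two diagonal entries have opposite signs: (-3, -3), (-3, 0), (0, -1), (0, 1). Count: 4.

4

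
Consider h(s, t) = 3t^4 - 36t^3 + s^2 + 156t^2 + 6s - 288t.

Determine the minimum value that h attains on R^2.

-201

h(s,t) separates as P(s) + Q(t), so its minimum is min P + min Q.
P'(s) = 2s + 6 vanishes at s ∈ {-3}; Q'(t) = 12(t - 4)(t - 3)(t - 2) vanishes at t ∈ {2, 3, 4}.
Local minima of P (where P''>0): P(-3)=-9. Local minima of Q: Q(2)=-192, Q(4)=-192.
So the global minimum of h is P(-3) + Q(2) = -9 − 192 = -201, attained at (-3, 2).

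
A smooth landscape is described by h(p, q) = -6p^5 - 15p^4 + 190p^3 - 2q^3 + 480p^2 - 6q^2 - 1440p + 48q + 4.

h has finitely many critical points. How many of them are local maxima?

h separates as a function of p plus a function of q, so ∇h=0 decouples.
∂h/∂p = -30(p - 4)(p - 1)(p + 3)(p + 4) = 0 at p ∈ {-4, -3, 1, 4}; ∂h/∂q = -6(q - 2)(q + 4) = 0 at q ∈ {-4, 2}.
The Hessian is diagonal: diag(h_pp, h_qq). Second derivatives: h_pp(-4)=1200, h_pp(-3)=-840, h_pp(1)=1800, h_pp(4)=-5040; h_qq(-4)=36, h_qq(2)=-36.
Local maxima occur where both diagonal entries negative: (-3, 2), (4, 2). Count: 2.

2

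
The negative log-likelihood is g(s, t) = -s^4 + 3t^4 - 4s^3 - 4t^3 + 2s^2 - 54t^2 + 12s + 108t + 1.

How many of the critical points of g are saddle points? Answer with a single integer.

g separates as a function of s plus a function of t, so ∇g=0 decouples.
∂g/∂s = -4(s - 1)(s + 1)(s + 3) = 0 at s ∈ {-3, -1, 1}; ∂g/∂t = 12(t - 3)(t - 1)(t + 3) = 0 at t ∈ {-3, 1, 3}.
The Hessian is diagonal: diag(g_ss, g_tt). Second derivatives: g_ss(-3)=-32, g_ss(-1)=16, g_ss(1)=-32; g_tt(-3)=288, g_tt(1)=-96, g_tt(3)=144.
Saddle points occur where the two diagonal entries have opposite signs: (-3, -3), (-3, 3), (-1, 1), (1, -3), (1, 3). Count: 5.

5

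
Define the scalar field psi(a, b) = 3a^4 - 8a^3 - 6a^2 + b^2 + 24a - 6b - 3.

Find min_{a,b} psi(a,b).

-31

psi(a,b) separates as P(a) + Q(b) − 3, so its minimum is min P + min Q − 3.
P'(a) = 12(a - 2)(a - 1)(a + 1) vanishes at a ∈ {-1, 1, 2}; Q'(b) = 2b - 6 vanishes at b ∈ {3}.
Local minima of P (where P''>0): P(-1)=-19, P(2)=8. Local minima of Q: Q(3)=-9.
So the global minimum of psi is P(-1) + Q(3) − 3 = -19 − 9 − 3 = -31, attained at (-1, 3).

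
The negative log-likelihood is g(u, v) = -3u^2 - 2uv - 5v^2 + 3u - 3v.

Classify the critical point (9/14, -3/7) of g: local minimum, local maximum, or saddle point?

The Hessian of g is constant: H = [[-6, -2], [-2, -10]].
det(H) = (-6)·(-10) − (-2)² = 56.
det(H) > 0 and tr(H) = -16 < 0, so H is negative definite and the point is a local maximum.

local maximum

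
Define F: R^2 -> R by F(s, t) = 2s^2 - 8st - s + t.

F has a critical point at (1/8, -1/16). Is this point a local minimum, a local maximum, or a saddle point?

saddle point

The Hessian of F is constant: H = [[4, -8], [-8, 0]].
det(H) = 4·0 − (-8)² = -64.
Since det(H) < 0, H is indefinite and the critical point is a saddle point.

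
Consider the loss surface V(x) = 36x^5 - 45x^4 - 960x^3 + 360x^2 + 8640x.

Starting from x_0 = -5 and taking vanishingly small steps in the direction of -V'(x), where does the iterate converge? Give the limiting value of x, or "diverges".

diverges

V'(x) = 180(x - 4)(x - 2)(x + 2)(x + 3), so V'(-5) = 68040.
Gradient descent moves in the -V' direction, i.e. x is decreasing.
There is no critical point below x=-5, and V' keeps the same sign, so the iterate runs off to −∞.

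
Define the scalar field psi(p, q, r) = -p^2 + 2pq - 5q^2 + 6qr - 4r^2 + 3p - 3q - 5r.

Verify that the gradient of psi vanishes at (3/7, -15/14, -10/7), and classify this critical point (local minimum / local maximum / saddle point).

∇psi = (-2p + 2q + 3, 2p - 10q + 6r - 3, 6q - 8r - 5); substituting (3/7, -15/14, -10/7) gives ∇psi = (0, 0, 0), so (3/7, -15/14, -10/7) is indeed a critical point.
The Hessian is constant: H = [[-2, 2, 0], [2, -10, 6], [0, 6, -8]].
Leading principal minors: Δ₁ = -2, Δ₂ = 16, Δ₃ = -56.
The minors alternate sign starting negative (−, +, −), so H is negative definite: a local maximum.

local maximum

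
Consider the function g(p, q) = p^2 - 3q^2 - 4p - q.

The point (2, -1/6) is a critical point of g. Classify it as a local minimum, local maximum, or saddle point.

saddle point

The Hessian of g is constant: H = [[2, 0], [0, -6]].
det(H) = 2·(-6) − 0² = -12.
Since det(H) < 0, H is indefinite and the critical point is a saddle point.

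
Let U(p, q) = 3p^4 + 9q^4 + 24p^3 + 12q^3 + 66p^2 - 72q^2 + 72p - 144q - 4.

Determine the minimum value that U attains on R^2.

-367

U(p,q) separates as A(p) + B(q) − 4, so its minimum is min A + min B − 4.
A'(p) = 12(p + 1)(p + 2)(p + 3) vanishes at p ∈ {-3, -2, -1}; B'(q) = 36(q - 2)(q + 1)(q + 2) vanishes at q ∈ {-2, -1, 2}.
Local minima of A (where A''>0): A(-3)=-27, A(-1)=-27. Local minima of B: B(-2)=48, B(2)=-336.
So the global minimum of U is A(-3) + B(2) − 4 = -27 − 336 − 4 = -367, attained at (-3, 2).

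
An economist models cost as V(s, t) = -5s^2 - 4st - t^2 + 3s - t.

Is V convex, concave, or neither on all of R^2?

concave

V is quadratic, so its Hessian is the constant matrix H = [[-10, -4], [-4, -2]].
det(H) = 4, tr(H) = -12.
det(H) > 0 and tr(H) < 0, so H is negative definite everywhere: concave.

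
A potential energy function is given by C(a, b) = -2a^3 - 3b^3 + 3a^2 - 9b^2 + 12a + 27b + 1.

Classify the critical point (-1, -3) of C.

The mixed partial ∂²C/∂a∂b is 0, so the Hessian at any point is diag(C_aa, C_bb) = diag(6(-2a + 1), -18(b + 1)).
At (-1, -3): H = diag(18, 36).
Both eigenvalues are positive, so H is positive definite: a local minimum.

local minimum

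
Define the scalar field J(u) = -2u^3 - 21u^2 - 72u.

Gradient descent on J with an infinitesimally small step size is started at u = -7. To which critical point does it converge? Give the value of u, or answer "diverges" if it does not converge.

-4

J'(u) = -6(u + 3)(u + 4), so J'(-7) = -72.
Gradient descent moves in the -J' direction, i.e. u is increasing.
The nearest critical point in that direction is u = -4, where J'' = 6 > 0 (a local minimum). The iterate converges there.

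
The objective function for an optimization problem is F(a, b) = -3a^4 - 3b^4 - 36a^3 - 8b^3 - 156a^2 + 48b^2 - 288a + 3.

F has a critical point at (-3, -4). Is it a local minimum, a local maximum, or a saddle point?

saddle point

The mixed partial ∂²F/∂a∂b is 0, so the Hessian at any point is diag(F_aa, F_bb) = diag(-12(3a^2 + 18a + 26), 12(-3b^2 - 4b + 8)).
At (-3, -4): H = diag(12, -288).
The eigenvalues have opposite signs, so H is indefinite: a saddle point.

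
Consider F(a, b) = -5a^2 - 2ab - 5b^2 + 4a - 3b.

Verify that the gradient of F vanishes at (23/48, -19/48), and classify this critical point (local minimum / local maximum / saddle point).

local maximum

∇F = (-10a - 2b + 4, -2a - 10b - 3); substituting (23/48, -19/48) gives ∇F = (0, 0), so (23/48, -19/48) is indeed a critical point.
The Hessian of F is constant: H = [[-10, -2], [-2, -10]].
det(H) = (-10)·(-10) − (-2)² = 96.
det(H) > 0 and tr(H) = -20 < 0, so H is negative definite and the point is a local maximum.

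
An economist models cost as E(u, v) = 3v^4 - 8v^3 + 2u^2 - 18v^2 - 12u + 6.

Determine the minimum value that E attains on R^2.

E(u,v) separates as P(u) + Q(v) + 6, so its minimum is min P + min Q + 6.
P'(u) = 4u - 12 vanishes at u ∈ {3}; Q'(v) = 12v(v - 3)(v + 1) vanishes at v ∈ {-1, 0, 3}.
Local minima of P (where P''>0): P(3)=-18. Local minima of Q: Q(-1)=-7, Q(3)=-135.
So the global minimum of E is P(3) + Q(3) + 6 = -18 − 135 + 6 = -147, attained at (3, 3).

-147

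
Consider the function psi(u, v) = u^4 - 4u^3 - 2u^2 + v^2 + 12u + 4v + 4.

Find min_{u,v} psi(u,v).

-9

psi(u,v) separates as P(u) + Q(v) + 4, so its minimum is min P + min Q + 4.
P'(u) = 4(u - 3)(u - 1)(u + 1) vanishes at u ∈ {-1, 1, 3}; Q'(v) = 2v + 4 vanishes at v ∈ {-2}.
Local minima of P (where P''>0): P(-1)=-9, P(3)=-9. Local minima of Q: Q(-2)=-4.
So the global minimum of psi is P(-1) + Q(-2) + 4 = -9 − 4 + 4 = -9, attained at (-1, -2).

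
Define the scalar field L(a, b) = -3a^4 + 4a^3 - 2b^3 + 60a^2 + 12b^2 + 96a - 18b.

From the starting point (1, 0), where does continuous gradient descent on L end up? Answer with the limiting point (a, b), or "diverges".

(-1, 1)

L is separable, so gradient descent decouples: a follows -∂L/∂a, b follows -∂L/∂b.
∂L/∂a = -12(a - 4)(a + 1)(a + 2); at a=1 this is 216, so a decreases.
∂L/∂b = -6(b - 3)(b - 1); at b=0 this is -18, so b increases.
a converges to its nearest critical value -1 (a local min of the a-part); b converges to 1. The iterate converges to (-1, 1).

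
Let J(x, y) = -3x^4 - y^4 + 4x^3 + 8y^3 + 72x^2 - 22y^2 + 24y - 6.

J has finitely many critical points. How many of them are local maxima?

4

J separates as a function of x plus a function of y, so ∇J=0 decouples.
∂J/∂x = -12x(x - 4)(x + 3) = 0 at x ∈ {-3, 0, 4}; ∂J/∂y = -4(y - 3)(y - 2)(y - 1) = 0 at y ∈ {1, 2, 3}.
The Hessian is diagonal: diag(J_xx, J_yy). Second derivatives: J_xx(-3)=-252, J_xx(0)=144, J_xx(4)=-336; J_yy(1)=-8, J_yy(2)=4, J_yy(3)=-8.
Local maxima occur where both diagonal entries negative: (-3, 1), (-3, 3), (4, 1), (4, 3). Count: 4.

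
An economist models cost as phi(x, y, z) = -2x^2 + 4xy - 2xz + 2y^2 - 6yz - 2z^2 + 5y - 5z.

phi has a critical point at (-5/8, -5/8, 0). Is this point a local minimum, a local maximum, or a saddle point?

The Hessian is constant: H = [[-4, 4, -2], [4, 4, -6], [-2, -6, -4]].
Leading principal minors: Δ₁ = -4, Δ₂ = -32, Δ₃ = 352.
The minors fit neither the all-positive nor the alternating-sign pattern, so H is indefinite: a saddle point.

saddle point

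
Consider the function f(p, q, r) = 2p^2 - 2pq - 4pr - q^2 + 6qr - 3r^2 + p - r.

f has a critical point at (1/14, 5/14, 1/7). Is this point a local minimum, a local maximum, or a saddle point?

saddle point

The Hessian is constant: H = [[4, -2, -4], [-2, -2, 6], [-4, 6, -6]].
Leading principal minors: Δ₁ = 4, Δ₂ = -12, Δ₃ = 56.
The minors fit neither the all-positive nor the alternating-sign pattern, so H is indefinite: a saddle point.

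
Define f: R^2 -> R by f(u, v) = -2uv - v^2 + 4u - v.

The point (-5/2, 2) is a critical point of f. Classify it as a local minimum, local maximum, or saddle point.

The Hessian of f is constant: H = [[0, -2], [-2, -2]].
det(H) = 0·(-2) − (-2)² = -4.
Since det(H) < 0, H is indefinite and the critical point is a saddle point.

saddle point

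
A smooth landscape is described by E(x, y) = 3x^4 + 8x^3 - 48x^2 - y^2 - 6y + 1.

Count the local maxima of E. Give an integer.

E separates as a function of x plus a function of y, so ∇E=0 decouples.
∂E/∂x = 12x(x - 2)(x + 4) = 0 at x ∈ {-4, 0, 2}; ∂E/∂y = -2(y + 3) = 0 at y ∈ {-3}.
The Hessian is diagonal: diag(E_xx, E_yy). Second derivatives: E_xx(-4)=288, E_xx(0)=-96, E_xx(2)=144; E_yy(-3)=-2.
Local maxima occur where both diagonal entries negative: (0, -3). Count: 1.

1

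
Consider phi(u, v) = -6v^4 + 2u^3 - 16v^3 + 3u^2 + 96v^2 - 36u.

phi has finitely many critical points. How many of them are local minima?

1

phi separates as a function of u plus a function of v, so ∇phi=0 decouples.
∂phi/∂u = 6(u - 2)(u + 3) = 0 at u ∈ {-3, 2}; ∂phi/∂v = -24v(v - 2)(v + 4) = 0 at v ∈ {-4, 0, 2}.
The Hessian is diagonal: diag(phi_uu, phi_vv). Second derivatives: phi_uu(-3)=-30, phi_uu(2)=30; phi_vv(-4)=-576, phi_vv(0)=192, phi_vv(2)=-288.
Local minima occur where both diagonal entries positive: (2, 0). Count: 1.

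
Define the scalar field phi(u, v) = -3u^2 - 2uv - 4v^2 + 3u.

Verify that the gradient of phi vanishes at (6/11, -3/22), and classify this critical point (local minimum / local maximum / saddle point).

∇phi = (-6u - 2v + 3, -2u - 8v); substituting (6/11, -3/22) gives ∇phi = (0, 0), so (6/11, -3/22) is indeed a critical point.
The Hessian of phi is constant: H = [[-6, -2], [-2, -8]].
det(H) = (-6)·(-8) − (-2)² = 44.
det(H) > 0 and tr(H) = -14 < 0, so H is negative definite and the point is a local maximum.

local maximum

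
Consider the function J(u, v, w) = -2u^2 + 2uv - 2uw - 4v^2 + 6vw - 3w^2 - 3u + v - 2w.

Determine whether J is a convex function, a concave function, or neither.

J is quadratic, so its Hessian is the constant matrix H = [[-4, 2, -2], [2, -8, 6], [-2, 6, -6]].
Leading principal minors: -4, 28, -40.
Signs alternate −, +, − ⇒ H ≺ 0 ⇒ concave.

concave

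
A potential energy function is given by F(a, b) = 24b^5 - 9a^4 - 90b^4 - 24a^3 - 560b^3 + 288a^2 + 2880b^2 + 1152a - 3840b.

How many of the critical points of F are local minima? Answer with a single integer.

F separates as a function of a plus a function of b, so ∇F=0 decouples.
∂F/∂a = -36(a - 4)(a + 2)(a + 4) = 0 at a ∈ {-4, -2, 4}; ∂F/∂b = 120(b - 4)(b - 2)(b - 1)(b + 4) = 0 at b ∈ {-4, 1, 2, 4}.
The Hessian is diagonal: diag(F_aa, F_bb). Second derivatives: F_aa(-4)=-576, F_aa(-2)=432, F_aa(4)=-1728; F_bb(-4)=-28800, F_bb(1)=1800, F_bb(2)=-1440, F_bb(4)=5760.
Local minima occur where both diagonal entries positive: (-2, 1), (-2, 4). Count: 2.

2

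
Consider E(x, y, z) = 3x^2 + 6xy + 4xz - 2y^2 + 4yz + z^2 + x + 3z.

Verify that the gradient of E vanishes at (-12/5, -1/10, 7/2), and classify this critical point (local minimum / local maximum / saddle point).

∇E = (6x + 6y + 4z + 1, 6x - 4y + 4z, 4x + 4y + 2z + 3); substituting (-12/5, -1/10, 7/2) gives ∇E = (0, 0, 0), so (-12/5, -1/10, 7/2) is indeed a critical point.
The Hessian is constant: H = [[6, 6, 4], [6, -4, 4], [4, 4, 2]].
Leading principal minors: Δ₁ = 6, Δ₂ = -60, Δ₃ = 40.
The minors fit neither the all-positive nor the alternating-sign pattern, so H is indefinite: a saddle point.

saddle point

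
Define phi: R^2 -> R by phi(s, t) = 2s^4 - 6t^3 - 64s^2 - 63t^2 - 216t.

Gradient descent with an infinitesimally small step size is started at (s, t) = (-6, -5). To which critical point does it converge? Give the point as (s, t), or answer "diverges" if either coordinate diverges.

(-4, -4)

phi is separable, so gradient descent decouples: s follows -∂phi/∂s, t follows -∂phi/∂t.
∂phi/∂s = 8s(s - 4)(s + 4); at s=-6 this is -960, so s increases.
∂phi/∂t = -18(t + 3)(t + 4); at t=-5 this is -36, so t increases.
s converges to its nearest critical value -4 (a local min of the s-part); t converges to -4. The iterate converges to (-4, -4).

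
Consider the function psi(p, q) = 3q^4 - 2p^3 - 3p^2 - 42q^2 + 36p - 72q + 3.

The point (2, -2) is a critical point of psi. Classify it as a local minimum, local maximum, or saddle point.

saddle point

The mixed partial ∂²psi/∂p∂q is 0, so the Hessian at any point is diag(psi_pp, psi_qq) = diag(-6(2p + 1), 12(3q^2 - 7)).
At (2, -2): H = diag(-30, 60).
The eigenvalues have opposite signs, so H is indefinite: a saddle point.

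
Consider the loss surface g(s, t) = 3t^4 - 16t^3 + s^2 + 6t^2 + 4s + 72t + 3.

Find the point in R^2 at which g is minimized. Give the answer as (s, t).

g(s,t) separates as P(s) + Q(t) + 3, so its minimum is min P + min Q + 3.
P'(s) = 2s + 4 vanishes at s ∈ {-2}; Q'(t) = 12(t - 3)(t - 2)(t + 1) vanishes at t ∈ {-1, 2, 3}.
Local minima of P (where P''>0): P(-2)=-4. Local minima of Q: Q(-1)=-47, Q(3)=81.
So the global minimum of g is P(-2) + Q(-1) + 3 = -4 − 47 + 3 = -48, attained at (-2, -1).

(-2, -1)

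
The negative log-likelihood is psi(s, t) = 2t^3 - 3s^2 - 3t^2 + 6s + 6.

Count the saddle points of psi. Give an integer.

1

psi separates as a function of s plus a function of t, so ∇psi=0 decouples.
∂psi/∂s = -6(s - 1) = 0 at s ∈ {1}; ∂psi/∂t = 6t(t - 1) = 0 at t ∈ {0, 1}.
The Hessian is diagonal: diag(psi_ss, psi_tt). Second derivatives: psi_ss(1)=-6; psi_tt(0)=-6, psi_tt(1)=6.
Saddle points occur where the two diagonal entries have opposite signs: (1, 1). Count: 1.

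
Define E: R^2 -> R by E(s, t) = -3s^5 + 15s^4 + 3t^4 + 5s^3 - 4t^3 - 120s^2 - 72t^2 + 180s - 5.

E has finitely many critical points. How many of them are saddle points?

E separates as a function of s plus a function of t, so ∇E=0 decouples.
∂E/∂s = -15(s - 3)(s - 2)(s - 1)(s + 2) = 0 at s ∈ {-2, 1, 2, 3}; ∂E/∂t = 12t(t - 4)(t + 3) = 0 at t ∈ {-3, 0, 4}.
The Hessian is diagonal: diag(E_ss, E_tt). Second derivatives: E_ss(-2)=900, E_ss(1)=-90, E_ss(2)=60, E_ss(3)=-150; E_tt(-3)=252, E_tt(0)=-144, E_tt(4)=336.
Saddle points occur where the two diagonal entries have opposite signs: (-2, 0), (1, -3), (1, 4), (2, 0), (3, -3), (3, 4). Count: 6.

6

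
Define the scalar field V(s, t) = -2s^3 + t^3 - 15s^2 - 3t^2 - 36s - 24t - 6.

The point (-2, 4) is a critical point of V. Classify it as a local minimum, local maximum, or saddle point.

saddle point

The mixed partial ∂²V/∂s∂t is 0, so the Hessian at any point is diag(V_ss, V_tt) = diag(-6(2s + 5), 6(t - 1)).
At (-2, 4): H = diag(-6, 18).
The eigenvalues have opposite signs, so H is indefinite: a saddle point.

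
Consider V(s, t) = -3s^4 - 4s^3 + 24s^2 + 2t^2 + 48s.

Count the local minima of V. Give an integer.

V separates as a function of s plus a function of t, so ∇V=0 decouples.
∂V/∂s = -12(s - 2)(s + 1)(s + 2) = 0 at s ∈ {-2, -1, 2}; ∂V/∂t = 4t = 0 at t ∈ {0}.
The Hessian is diagonal: diag(V_ss, V_tt). Second derivatives: V_ss(-2)=-48, V_ss(-1)=36, V_ss(2)=-144; V_tt(0)=4.
Local minima occur where both diagonal entries positive: (-1, 0). Count: 1.

1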